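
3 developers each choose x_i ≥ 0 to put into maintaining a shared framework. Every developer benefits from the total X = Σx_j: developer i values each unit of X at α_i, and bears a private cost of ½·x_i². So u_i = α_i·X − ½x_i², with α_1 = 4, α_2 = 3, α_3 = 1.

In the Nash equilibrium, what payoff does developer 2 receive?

Developer i's FOC: ∂u_i/∂x_i = α_i − x_i = 0, so x_i* = α_i.
NE contributions = (4, 3, 1); X = 8.
u_2 = α_2·X − ½·(x_2)² = 3·8 − ½·3² = 19.5.

19.5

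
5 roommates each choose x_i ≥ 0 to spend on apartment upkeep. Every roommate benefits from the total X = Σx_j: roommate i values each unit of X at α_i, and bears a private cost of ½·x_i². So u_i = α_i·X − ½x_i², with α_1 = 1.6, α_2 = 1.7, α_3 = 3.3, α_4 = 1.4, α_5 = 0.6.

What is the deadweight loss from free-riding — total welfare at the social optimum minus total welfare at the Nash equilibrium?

120.27

Roommate i's FOC: ∂u_i/∂x_i = α_i − x_i = 0, so x_i* = α_i.
NE contributions = (1.6, 1.7, 3.3, 1.4, 0.6); X = 8.6.
W^NE = (Σα)·X − ½Σα_i² = 8.6² − ½·18.66 = 64.63.
Planner sets x_i = Σα_j = 8.6 for every i, so X^SO = 5·8.6 = 43.
W^SO = (Σα)·X^SO − ½·5·(Σα)² = (5/2)·8.6² = 184.9.
Deadweight loss = W^SO − W^NE = 120.27.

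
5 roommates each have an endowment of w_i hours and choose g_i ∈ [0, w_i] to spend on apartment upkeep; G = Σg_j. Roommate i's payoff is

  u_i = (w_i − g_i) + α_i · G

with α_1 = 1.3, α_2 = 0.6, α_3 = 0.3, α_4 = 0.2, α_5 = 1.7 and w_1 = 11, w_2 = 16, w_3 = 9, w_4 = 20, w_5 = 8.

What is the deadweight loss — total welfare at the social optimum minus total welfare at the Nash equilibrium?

139.5

∂u_i/∂g_i = α_i − 1, so roommate i contributes w_i if α_i > 1, else 0.
α_i > 1 for i ∈ {1, 5}; NE contributions (11, 0, 0, 0, 8), G = 19.
W^NE = Σw_i − G^NE + (Σα_i)·G^NE = 64 + 3.1·19 = 122.9.
Planner: ∂(Σu_j)/∂g_i = Σα_j − 1 = 3.1 > 0, so everyone contributes w_i; G^SO = 64, W^SO = 64 + 3.1·64 = 262.4.
Deadweight loss = 139.5.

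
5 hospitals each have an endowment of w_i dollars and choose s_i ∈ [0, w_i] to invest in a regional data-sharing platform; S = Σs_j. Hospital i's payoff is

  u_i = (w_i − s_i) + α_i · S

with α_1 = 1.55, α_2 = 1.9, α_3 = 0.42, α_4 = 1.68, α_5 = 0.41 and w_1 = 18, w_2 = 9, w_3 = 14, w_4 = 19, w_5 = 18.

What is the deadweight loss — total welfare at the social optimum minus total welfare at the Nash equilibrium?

158.72

∂u_i/∂s_i = α_i − 1, so hospital i contributes w_i if α_i > 1, else 0.
α_i > 1 for i ∈ {1, 2, 4}; NE contributions (18, 9, 0, 19, 0), S = 46.
W^NE = Σw_i − S^NE + (Σα_i)·S^NE = 78 + 4.96·46 = 306.16.
Planner: ∂(Σu_j)/∂s_i = Σα_j − 1 = 4.96 > 0, so everyone contributes w_i; S^SO = 78, W^SO = 78 + 4.96·78 = 464.88.
Deadweight loss = 158.72.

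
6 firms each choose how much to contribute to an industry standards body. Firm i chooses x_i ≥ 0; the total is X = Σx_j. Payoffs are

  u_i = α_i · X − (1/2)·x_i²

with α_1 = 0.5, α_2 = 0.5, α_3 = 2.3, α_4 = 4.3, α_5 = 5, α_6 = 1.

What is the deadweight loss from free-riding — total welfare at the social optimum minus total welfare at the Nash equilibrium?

Firm i's FOC: ∂u_i/∂x_i = α_i − x_i = 0, so x_i* = α_i.
NE contributions = (0.5, 0.5, 2.3, 4.3, 5, 1); X = 13.6.
W^NE = (Σα)·X − ½Σα_i² = 13.6² − ½·50.28 = 159.82.
Planner sets x_i = Σα_j = 13.6 for every i, so X^SO = 6·13.6 = 81.6.
W^SO = (Σα)·X^SO − ½·6·(Σα)² = (6/2)·13.6² = 554.88.
Deadweight loss = W^SO − W^NE = 395.06.

395.06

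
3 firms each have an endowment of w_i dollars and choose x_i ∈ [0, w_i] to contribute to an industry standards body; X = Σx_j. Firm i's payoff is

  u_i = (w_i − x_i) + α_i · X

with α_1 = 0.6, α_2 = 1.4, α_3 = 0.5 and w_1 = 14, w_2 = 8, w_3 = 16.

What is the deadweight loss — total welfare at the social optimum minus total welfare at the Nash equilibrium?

45

∂u_i/∂x_i = α_i − 1, so firm i contributes w_i if α_i > 1, else 0.
α_i > 1 for i ∈ {2}; NE contributions (0, 8, 0), X = 8.
W^NE = Σw_i − X^NE + (Σα_i)·X^NE = 38 + 1.5·8 = 50.
Planner: ∂(Σu_j)/∂x_i = Σα_j − 1 = 1.5 > 0, so everyone contributes w_i; X^SO = 38, W^SO = 38 + 1.5·38 = 95.
Deadweight loss = 45.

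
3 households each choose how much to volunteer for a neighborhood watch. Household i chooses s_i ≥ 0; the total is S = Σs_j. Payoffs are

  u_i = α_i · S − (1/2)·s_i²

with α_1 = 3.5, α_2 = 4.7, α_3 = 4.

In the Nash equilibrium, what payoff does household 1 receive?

36.575

Household i's FOC: ∂u_i/∂s_i = α_i − s_i = 0, so s_i* = α_i.
NE contributions = (3.5, 4.7, 4); S = 12.2.
u_1 = α_1·S − ½·(s_1)² = 3.5·12.2 − ½·3.5² = 36.575.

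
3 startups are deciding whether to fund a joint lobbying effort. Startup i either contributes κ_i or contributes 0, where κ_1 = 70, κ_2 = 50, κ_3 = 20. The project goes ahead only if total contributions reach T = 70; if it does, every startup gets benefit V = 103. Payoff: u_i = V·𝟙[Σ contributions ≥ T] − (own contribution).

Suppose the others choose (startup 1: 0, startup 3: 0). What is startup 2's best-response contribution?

Others' total = 0. Even contributing 50 gives 50 < 70: no benefit either way.
Best response: 0.

0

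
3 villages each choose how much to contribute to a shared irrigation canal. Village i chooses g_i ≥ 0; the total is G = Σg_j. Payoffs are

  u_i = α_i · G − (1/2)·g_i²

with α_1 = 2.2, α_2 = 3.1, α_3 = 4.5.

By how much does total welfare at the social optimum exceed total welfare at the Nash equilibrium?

Village i's FOC: ∂u_i/∂g_i = α_i − g_i = 0, so g_i* = α_i.
NE contributions = (2.2, 3.1, 4.5); G = 9.8.
W^NE = (Σα)·G − ½Σα_i² = 9.8² − ½·34.7 = 78.69.
Planner sets g_i = Σα_j = 9.8 for every i, so G^SO = 3·9.8 = 29.4.
W^SO = (Σα)·G^SO − ½·3·(Σα)² = (3/2)·9.8² = 144.06.
Deadweight loss = W^SO − W^NE = 65.37.

65.37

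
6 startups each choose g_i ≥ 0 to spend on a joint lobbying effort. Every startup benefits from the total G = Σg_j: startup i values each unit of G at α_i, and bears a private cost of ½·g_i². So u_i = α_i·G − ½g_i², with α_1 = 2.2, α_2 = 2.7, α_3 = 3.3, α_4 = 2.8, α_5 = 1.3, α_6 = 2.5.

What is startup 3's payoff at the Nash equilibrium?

Startup i's FOC: ∂u_i/∂g_i = α_i − g_i = 0, so g_i* = α_i.
NE contributions = (2.2, 2.7, 3.3, 2.8, 1.3, 2.5); G = 14.8.
u_3 = α_3·G − ½·(g_3)² = 3.3·14.8 − ½·3.3² = 43.395.

43.395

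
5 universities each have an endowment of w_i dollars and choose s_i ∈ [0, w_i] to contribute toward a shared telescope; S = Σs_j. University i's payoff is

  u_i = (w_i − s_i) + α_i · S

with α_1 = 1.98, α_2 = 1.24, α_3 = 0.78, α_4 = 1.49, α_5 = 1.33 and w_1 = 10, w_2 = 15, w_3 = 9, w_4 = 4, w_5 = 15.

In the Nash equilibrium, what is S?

∂u_i/∂s_i = α_i − 1, so university i contributes w_i if α_i > 1, else 0.
α_i > 1 for i ∈ {1, 2, 4, 5}; NE contributions (10, 15, 0, 4, 15), S = 44.

44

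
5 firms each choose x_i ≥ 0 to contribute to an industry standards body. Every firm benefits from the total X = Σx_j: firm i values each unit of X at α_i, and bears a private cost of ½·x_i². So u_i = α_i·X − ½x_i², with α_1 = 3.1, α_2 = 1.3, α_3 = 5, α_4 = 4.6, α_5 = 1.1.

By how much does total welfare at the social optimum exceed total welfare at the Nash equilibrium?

Firm i's FOC: ∂u_i/∂x_i = α_i − x_i = 0, so x_i* = α_i.
NE contributions = (3.1, 1.3, 5, 4.6, 1.1); X = 15.1.
W^NE = (Σα)·X − ½Σα_i² = 15.1² − ½·58.67 = 198.675.
Planner sets x_i = Σα_j = 15.1 for every i, so X^SO = 5·15.1 = 75.5.
W^SO = (Σα)·X^SO − ½·5·(Σα)² = (5/2)·15.1² = 570.025.
Deadweight loss = W^SO − W^NE = 371.35.

371.35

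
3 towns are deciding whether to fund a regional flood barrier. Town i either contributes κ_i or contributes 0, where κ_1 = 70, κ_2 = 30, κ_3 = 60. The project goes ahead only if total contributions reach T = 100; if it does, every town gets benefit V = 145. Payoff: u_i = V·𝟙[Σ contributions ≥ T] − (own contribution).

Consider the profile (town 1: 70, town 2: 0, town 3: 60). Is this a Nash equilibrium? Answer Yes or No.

Total = 130 ≥ 100: provided.
Town 1 (pledges 70, payoff 75): dropping to 0 → total 60, payoff 0. No gain.
Town 2 (pledges 0, payoff 145): pledging 30 → total 160, payoff 115. No gain.
Town 3 (pledges 60, payoff 85): dropping to 0 → total 70, payoff 0. No gain.

Yes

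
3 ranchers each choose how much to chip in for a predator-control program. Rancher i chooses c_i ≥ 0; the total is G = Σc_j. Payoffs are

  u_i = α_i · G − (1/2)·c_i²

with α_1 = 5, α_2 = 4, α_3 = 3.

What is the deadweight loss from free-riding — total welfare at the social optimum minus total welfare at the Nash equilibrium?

97

Rancher i's FOC: ∂u_i/∂c_i = α_i − c_i = 0, so c_i* = α_i.
NE contributions = (5, 4, 3); G = 12.
W^NE = (Σα)·G − ½Σα_i² = 12² − ½·50 = 119.
Planner sets c_i = Σα_j = 12 for every i, so G^SO = 3·12 = 36.
W^SO = (Σα)·G^SO − ½·3·(Σα)² = (3/2)·12² = 216.
Deadweight loss = W^SO − W^NE = 97.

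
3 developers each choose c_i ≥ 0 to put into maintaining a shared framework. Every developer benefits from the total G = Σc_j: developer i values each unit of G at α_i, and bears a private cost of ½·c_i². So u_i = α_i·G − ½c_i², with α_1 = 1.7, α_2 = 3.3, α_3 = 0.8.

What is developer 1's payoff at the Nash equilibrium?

Developer i's FOC: ∂u_i/∂c_i = α_i − c_i = 0, so c_i* = α_i.
NE contributions = (1.7, 3.3, 0.8); G = 5.8.
u_1 = α_1·G − ½·(c_1)² = 1.7·5.8 − ½·1.7² = 8.415.

8.415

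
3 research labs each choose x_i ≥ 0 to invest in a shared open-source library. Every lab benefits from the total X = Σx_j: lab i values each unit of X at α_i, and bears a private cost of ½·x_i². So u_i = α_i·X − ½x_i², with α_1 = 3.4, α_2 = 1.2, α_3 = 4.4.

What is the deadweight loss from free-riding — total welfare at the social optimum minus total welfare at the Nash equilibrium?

56.68

Lab i's FOC: ∂u_i/∂x_i = α_i − x_i = 0, so x_i* = α_i.
NE contributions = (3.4, 1.2, 4.4); X = 9.
W^NE = (Σα)·X − ½Σα_i² = 9² − ½·32.36 = 64.82.
Planner sets x_i = Σα_j = 9 for every i, so X^SO = 3·9 = 27.
W^SO = (Σα)·X^SO − ½·3·(Σα)² = (3/2)·9² = 121.5.
Deadweight loss = W^SO − W^NE = 56.68.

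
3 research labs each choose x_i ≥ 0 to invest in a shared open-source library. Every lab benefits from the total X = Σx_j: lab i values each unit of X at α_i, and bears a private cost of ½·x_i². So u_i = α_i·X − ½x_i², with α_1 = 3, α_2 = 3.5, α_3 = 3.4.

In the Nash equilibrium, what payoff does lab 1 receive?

Lab i's FOC: ∂u_i/∂x_i = α_i − x_i = 0, so x_i* = α_i.
NE contributions = (3, 3.5, 3.4); X = 9.9.
u_1 = α_1·X − ½·(x_1)² = 3·9.9 − ½·3² = 25.2.

25.2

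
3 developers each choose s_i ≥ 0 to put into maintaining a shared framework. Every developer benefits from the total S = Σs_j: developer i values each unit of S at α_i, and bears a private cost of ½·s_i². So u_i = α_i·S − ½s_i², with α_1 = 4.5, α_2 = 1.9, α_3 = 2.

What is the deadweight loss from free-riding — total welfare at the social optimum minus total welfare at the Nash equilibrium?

49.21

Developer i's FOC: ∂u_i/∂s_i = α_i − s_i = 0, so s_i* = α_i.
NE contributions = (4.5, 1.9, 2); S = 8.4.
W^NE = (Σα)·S − ½Σα_i² = 8.4² − ½·27.86 = 56.63.
Planner sets s_i = Σα_j = 8.4 for every i, so S^SO = 3·8.4 = 25.2.
W^SO = (Σα)·S^SO − ½·3·(Σα)² = (3/2)·8.4² = 105.84.
Deadweight loss = W^SO − W^NE = 49.21.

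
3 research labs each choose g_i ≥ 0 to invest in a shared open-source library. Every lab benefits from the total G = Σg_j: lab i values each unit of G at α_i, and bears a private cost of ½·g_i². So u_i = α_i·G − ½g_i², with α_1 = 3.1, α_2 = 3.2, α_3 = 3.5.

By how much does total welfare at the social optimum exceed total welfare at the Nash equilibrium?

Lab i's FOC: ∂u_i/∂g_i = α_i − g_i = 0, so g_i* = α_i.
NE contributions = (3.1, 3.2, 3.5); G = 9.8.
W^NE = (Σα)·G − ½Σα_i² = 9.8² − ½·32.1 = 79.99.
Planner sets g_i = Σα_j = 9.8 for every i, so G^SO = 3·9.8 = 29.4.
W^SO = (Σα)·G^SO − ½·3·(Σα)² = (3/2)·9.8² = 144.06.
Deadweight loss = W^SO − W^NE = 64.07.

64.07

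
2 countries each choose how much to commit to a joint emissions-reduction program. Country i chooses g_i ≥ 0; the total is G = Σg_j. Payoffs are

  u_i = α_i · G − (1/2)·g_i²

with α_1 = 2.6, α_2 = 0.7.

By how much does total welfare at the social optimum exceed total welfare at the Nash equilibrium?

3.625

Country i's FOC: ∂u_i/∂g_i = α_i − g_i = 0, so g_i* = α_i.
NE contributions = (2.6, 0.7); G = 3.3.
W^NE = (Σα)·G − ½Σα_i² = 3.3² − ½·7.25 = 7.265.
Planner sets g_i = Σα_j = 3.3 for every i, so G^SO = 2·3.3 = 6.6.
W^SO = (Σα)·G^SO − ½·2·(Σα)² = (2/2)·3.3² = 10.89.
Deadweight loss = W^SO − W^NE = 3.625.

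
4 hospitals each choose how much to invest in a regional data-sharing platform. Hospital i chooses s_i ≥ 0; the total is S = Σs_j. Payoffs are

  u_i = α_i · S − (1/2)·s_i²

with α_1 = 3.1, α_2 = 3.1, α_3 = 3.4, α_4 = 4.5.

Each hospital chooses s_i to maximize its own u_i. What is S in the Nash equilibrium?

14.1

Hospital i's FOC: ∂u_i/∂s_i = α_i − s_i = 0, so s_i* = α_i.
NE contributions = (3.1, 3.1, 3.4, 4.5); S = 14.1.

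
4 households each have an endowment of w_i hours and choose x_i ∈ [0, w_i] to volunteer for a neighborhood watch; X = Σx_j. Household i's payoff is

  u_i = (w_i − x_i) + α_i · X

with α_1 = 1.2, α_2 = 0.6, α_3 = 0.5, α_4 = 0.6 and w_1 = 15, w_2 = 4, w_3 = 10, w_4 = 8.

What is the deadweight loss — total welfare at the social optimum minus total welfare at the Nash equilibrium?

41.8

∂u_i/∂x_i = α_i − 1, so household i contributes w_i if α_i > 1, else 0.
α_i > 1 for i ∈ {1}; NE contributions (15, 0, 0, 0), X = 15.
W^NE = Σw_i − X^NE + (Σα_i)·X^NE = 37 + 1.9·15 = 65.5.
Planner: ∂(Σu_j)/∂x_i = Σα_j − 1 = 1.9 > 0, so everyone contributes w_i; X^SO = 37, W^SO = 37 + 1.9·37 = 107.3.
Deadweight loss = 41.8.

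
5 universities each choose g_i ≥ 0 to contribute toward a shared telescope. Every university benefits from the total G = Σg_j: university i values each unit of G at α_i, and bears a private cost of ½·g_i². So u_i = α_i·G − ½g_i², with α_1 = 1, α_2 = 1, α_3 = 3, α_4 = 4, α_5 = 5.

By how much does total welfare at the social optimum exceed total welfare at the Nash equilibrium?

320

University i's FOC: ∂u_i/∂g_i = α_i − g_i = 0, so g_i* = α_i.
NE contributions = (1, 1, 3, 4, 5); G = 14.
W^NE = (Σα)·G − ½Σα_i² = 14² − ½·52 = 170.
Planner sets g_i = Σα_j = 14 for every i, so G^SO = 5·14 = 70.
W^SO = (Σα)·G^SO − ½·5·(Σα)² = (5/2)·14² = 490.
Deadweight loss = W^SO − W^NE = 320.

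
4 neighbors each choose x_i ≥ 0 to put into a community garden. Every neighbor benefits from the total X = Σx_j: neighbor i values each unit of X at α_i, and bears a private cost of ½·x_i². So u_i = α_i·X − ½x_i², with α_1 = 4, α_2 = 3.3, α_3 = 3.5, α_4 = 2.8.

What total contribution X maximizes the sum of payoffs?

54.4

Planner FOC: ∂(Σu_j)/∂x_i = (Σα_j) − x_i = 0, so x_i^SO = Σα_j = 13.6 for every i; X^SO = 54.4.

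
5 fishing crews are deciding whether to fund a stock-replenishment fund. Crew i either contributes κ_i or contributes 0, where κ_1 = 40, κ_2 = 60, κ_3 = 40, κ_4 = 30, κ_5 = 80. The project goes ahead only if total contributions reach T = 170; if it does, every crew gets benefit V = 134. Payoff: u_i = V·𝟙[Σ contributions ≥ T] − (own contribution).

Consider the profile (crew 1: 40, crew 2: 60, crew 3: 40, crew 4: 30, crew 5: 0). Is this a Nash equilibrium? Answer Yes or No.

Yes

Total = 170 ≥ 170: provided.
Crew 1 (pledges 40, payoff 94): dropping to 0 → total 130, payoff 0. No gain.
Crew 2 (pledges 60, payoff 74): dropping to 0 → total 110, payoff 0. No gain.
Crew 3 (pledges 40, payoff 94): dropping to 0 → total 130, payoff 0. No gain.
Crew 4 (pledges 30, payoff 104): dropping to 0 → total 140, payoff 0. No gain.
Crew 5 (pledges 0, payoff 134): pledging 80 → total 250, payoff 54. No gain.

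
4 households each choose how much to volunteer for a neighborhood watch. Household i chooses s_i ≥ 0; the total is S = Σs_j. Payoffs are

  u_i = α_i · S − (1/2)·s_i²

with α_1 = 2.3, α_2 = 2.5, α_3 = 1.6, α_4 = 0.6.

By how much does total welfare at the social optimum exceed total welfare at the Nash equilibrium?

Household i's FOC: ∂u_i/∂s_i = α_i − s_i = 0, so s_i* = α_i.
NE contributions = (2.3, 2.5, 1.6, 0.6); S = 7.
W^NE = (Σα)·S − ½Σα_i² = 7² − ½·14.46 = 41.77.
Planner sets s_i = Σα_j = 7 for every i, so S^SO = 4·7 = 28.
W^SO = (Σα)·S^SO − ½·4·(Σα)² = (4/2)·7² = 98.
Deadweight loss = W^SO − W^NE = 56.23.

56.23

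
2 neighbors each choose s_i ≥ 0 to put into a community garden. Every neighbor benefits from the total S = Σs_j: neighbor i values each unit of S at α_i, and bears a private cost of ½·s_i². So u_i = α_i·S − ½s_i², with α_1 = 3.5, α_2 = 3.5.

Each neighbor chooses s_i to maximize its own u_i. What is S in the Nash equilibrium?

7

Neighbor i's FOC: ∂u_i/∂s_i = α_i − s_i = 0, so s_i* = α_i.
NE contributions = (3.5, 3.5); S = 7.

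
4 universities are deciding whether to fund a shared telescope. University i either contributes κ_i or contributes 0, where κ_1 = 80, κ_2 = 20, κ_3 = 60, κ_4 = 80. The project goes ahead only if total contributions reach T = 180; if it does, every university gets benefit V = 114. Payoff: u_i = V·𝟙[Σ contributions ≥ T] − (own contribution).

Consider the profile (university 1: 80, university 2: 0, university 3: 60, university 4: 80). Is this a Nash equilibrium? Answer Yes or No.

Yes

Total = 220 ≥ 180: provided.
University 1 (pledges 80, payoff 34): dropping to 0 → total 140, payoff 0. No gain.
University 2 (pledges 0, payoff 114): pledging 20 → total 240, payoff 94. No gain.
University 3 (pledges 60, payoff 54): dropping to 0 → total 160, payoff 0. No gain.
University 4 (pledges 80, payoff 34): dropping to 0 → total 140, payoff 0. No gain.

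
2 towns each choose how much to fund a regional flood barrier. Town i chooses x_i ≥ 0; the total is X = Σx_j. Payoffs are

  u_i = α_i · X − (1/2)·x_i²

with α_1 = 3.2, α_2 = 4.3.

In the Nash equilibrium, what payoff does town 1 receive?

18.88

Town i's FOC: ∂u_i/∂x_i = α_i − x_i = 0, so x_i* = α_i.
NE contributions = (3.2, 4.3); X = 7.5.
u_1 = α_1·X − ½·(x_1)² = 3.2·7.5 − ½·3.2² = 18.88.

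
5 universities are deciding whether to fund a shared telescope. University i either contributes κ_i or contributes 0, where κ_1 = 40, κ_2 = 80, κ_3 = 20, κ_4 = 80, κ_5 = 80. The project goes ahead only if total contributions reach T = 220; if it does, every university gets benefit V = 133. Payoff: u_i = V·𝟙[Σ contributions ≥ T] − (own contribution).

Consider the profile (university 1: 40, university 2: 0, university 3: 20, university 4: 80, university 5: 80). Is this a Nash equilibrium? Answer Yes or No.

Total = 220 ≥ 220: provided.
University 1 (pledges 40, payoff 93): dropping to 0 → total 180, payoff 0. No gain.
University 2 (pledges 0, payoff 133): pledging 80 → total 300, payoff 53. No gain.
University 3 (pledges 20, payoff 113): dropping to 0 → total 200, payoff 0. No gain.
University 4 (pledges 80, payoff 53): dropping to 0 → total 140, payoff 0. No gain.
University 5 (pledges 80, payoff 53): dropping to 0 → total 140, payoff 0. No gain.

Yes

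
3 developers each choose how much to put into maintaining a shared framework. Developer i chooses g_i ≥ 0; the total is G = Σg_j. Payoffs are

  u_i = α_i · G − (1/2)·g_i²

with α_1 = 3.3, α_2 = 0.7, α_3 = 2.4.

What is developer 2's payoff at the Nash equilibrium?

Developer i's FOC: ∂u_i/∂g_i = α_i − g_i = 0, so g_i* = α_i.
NE contributions = (3.3, 0.7, 2.4); G = 6.4.
u_2 = α_2·G − ½·(g_2)² = 0.7·6.4 − ½·0.7² = 4.235.

4.235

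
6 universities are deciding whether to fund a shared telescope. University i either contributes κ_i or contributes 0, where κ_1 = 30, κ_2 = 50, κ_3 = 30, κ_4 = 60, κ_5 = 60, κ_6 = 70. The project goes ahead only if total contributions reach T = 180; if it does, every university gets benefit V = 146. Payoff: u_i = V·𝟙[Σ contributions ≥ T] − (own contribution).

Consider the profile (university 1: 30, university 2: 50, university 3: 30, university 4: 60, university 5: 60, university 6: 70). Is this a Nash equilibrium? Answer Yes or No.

No

Total = 300 ≥ 180: provided.
University 1 (pledges 30, payoff 116): dropping to 0 → total 270, payoff 146. Profitable deviation.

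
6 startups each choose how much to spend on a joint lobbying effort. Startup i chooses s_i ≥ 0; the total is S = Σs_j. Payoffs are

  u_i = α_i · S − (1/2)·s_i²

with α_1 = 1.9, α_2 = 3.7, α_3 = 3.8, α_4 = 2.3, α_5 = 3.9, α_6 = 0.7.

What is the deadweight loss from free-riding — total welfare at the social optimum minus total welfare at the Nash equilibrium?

557.745

Startup i's FOC: ∂u_i/∂s_i = α_i − s_i = 0, so s_i* = α_i.
NE contributions = (1.9, 3.7, 3.8, 2.3, 3.9, 0.7); S = 16.3.
W^NE = (Σα)·S − ½Σα_i² = 16.3² − ½·52.73 = 239.325.
Planner sets s_i = Σα_j = 16.3 for every i, so S^SO = 6·16.3 = 97.8.
W^SO = (Σα)·S^SO − ½·6·(Σα)² = (6/2)·16.3² = 797.07.
Deadweight loss = W^SO − W^NE = 557.745.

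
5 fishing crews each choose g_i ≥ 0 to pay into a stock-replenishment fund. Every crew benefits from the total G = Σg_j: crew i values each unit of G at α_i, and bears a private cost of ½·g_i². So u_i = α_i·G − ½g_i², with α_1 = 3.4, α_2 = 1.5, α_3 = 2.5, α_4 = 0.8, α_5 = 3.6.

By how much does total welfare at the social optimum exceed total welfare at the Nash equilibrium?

225.69

Crew i's FOC: ∂u_i/∂g_i = α_i − g_i = 0, so g_i* = α_i.
NE contributions = (3.4, 1.5, 2.5, 0.8, 3.6); G = 11.8.
W^NE = (Σα)·G − ½Σα_i² = 11.8² − ½·33.66 = 122.41.
Planner sets g_i = Σα_j = 11.8 for every i, so G^SO = 5·11.8 = 59.
W^SO = (Σα)·G^SO − ½·5·(Σα)² = (5/2)·11.8² = 348.1.
Deadweight loss = W^SO − W^NE = 225.69.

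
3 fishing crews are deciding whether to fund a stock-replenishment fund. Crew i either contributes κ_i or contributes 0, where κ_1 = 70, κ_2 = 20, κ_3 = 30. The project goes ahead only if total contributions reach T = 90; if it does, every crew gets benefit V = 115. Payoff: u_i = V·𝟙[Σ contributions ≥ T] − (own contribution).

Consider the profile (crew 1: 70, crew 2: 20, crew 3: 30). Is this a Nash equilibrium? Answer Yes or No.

Total = 120 ≥ 90: provided.
Crew 1 (pledges 70, payoff 45): dropping to 0 → total 50, payoff 0. No gain.
Crew 2 (pledges 20, payoff 95): dropping to 0 → total 100, payoff 115. Profitable deviation.

No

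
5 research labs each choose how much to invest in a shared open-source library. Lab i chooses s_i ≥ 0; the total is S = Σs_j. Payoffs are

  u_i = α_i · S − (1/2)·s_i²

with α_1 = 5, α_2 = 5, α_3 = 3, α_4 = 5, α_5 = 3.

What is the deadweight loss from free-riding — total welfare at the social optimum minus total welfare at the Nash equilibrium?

708

Lab i's FOC: ∂u_i/∂s_i = α_i − s_i = 0, so s_i* = α_i.
NE contributions = (5, 5, 3, 5, 3); S = 21.
W^NE = (Σα)·S − ½Σα_i² = 21² − ½·93 = 394.5.
Planner sets s_i = Σα_j = 21 for every i, so S^SO = 5·21 = 105.
W^SO = (Σα)·S^SO − ½·5·(Σα)² = (5/2)·21² = 1102.5.
Deadweight loss = W^SO − W^NE = 708.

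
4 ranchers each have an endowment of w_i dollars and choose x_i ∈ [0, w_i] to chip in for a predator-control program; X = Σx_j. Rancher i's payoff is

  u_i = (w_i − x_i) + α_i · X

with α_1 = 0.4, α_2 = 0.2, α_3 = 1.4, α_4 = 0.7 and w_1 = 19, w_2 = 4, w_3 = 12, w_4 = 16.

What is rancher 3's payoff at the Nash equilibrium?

∂u_i/∂x_i = α_i − 1, so rancher i contributes w_i if α_i > 1, else 0.
α_i > 1 for i ∈ {3}; NE contributions (0, 0, 12, 0), X = 12.
u_3 = (12 − 12) + 1.4·12 = 16.8.

16.8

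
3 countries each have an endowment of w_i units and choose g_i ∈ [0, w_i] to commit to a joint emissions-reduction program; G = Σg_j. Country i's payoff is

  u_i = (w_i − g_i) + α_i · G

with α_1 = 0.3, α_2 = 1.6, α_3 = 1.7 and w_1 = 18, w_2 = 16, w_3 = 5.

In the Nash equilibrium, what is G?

21

∂u_i/∂g_i = α_i − 1, so country i contributes w_i if α_i > 1, else 0.
α_i > 1 for i ∈ {2, 3}; NE contributions (0, 16, 5), G = 21.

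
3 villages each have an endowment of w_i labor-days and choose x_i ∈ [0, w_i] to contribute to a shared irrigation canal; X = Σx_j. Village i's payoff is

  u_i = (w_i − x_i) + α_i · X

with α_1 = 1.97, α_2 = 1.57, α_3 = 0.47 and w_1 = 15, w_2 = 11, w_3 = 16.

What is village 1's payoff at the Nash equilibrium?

51.22

∂u_i/∂x_i = α_i − 1, so village i contributes w_i if α_i > 1, else 0.
α_i > 1 for i ∈ {1, 2}; NE contributions (15, 11, 0), X = 26.
u_1 = (15 − 15) + 1.97·26 = 51.22.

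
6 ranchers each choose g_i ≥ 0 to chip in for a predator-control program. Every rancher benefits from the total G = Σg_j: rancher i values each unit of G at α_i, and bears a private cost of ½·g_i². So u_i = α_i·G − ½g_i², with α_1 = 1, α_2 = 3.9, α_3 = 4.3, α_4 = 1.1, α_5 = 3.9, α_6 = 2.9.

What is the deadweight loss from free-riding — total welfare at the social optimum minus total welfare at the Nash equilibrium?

Rancher i's FOC: ∂u_i/∂g_i = α_i − g_i = 0, so g_i* = α_i.
NE contributions = (1, 3.9, 4.3, 1.1, 3.9, 2.9); G = 17.1.
W^NE = (Σα)·G − ½Σα_i² = 17.1² − ½·59.53 = 262.645.
Planner sets g_i = Σα_j = 17.1 for every i, so G^SO = 6·17.1 = 102.6.
W^SO = (Σα)·G^SO − ½·6·(Σα)² = (6/2)·17.1² = 877.23.
Deadweight loss = W^SO − W^NE = 614.585.

614.585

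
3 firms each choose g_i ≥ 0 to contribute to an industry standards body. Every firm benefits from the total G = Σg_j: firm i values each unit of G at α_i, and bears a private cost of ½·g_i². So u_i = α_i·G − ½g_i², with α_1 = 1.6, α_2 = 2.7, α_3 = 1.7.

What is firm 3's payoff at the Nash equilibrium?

8.755

Firm i's FOC: ∂u_i/∂g_i = α_i − g_i = 0, so g_i* = α_i.
NE contributions = (1.6, 2.7, 1.7); G = 6.
u_3 = α_3·G − ½·(g_3)² = 1.7·6 − ½·1.7² = 8.755.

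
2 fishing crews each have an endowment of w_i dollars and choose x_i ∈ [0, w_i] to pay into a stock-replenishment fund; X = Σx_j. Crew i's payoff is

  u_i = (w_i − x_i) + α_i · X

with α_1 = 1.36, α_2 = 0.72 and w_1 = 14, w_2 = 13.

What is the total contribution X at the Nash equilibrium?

14

∂u_i/∂x_i = α_i − 1, so crew i contributes w_i if α_i > 1, else 0.
α_i > 1 for i ∈ {1}; NE contributions (14, 0), X = 14.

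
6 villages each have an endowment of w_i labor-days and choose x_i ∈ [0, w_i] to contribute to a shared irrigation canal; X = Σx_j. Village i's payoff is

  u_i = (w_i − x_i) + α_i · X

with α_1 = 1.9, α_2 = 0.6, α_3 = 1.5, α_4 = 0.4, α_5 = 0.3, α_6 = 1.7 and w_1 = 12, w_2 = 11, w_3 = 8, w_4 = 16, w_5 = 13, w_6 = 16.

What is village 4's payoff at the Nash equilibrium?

∂u_i/∂x_i = α_i − 1, so village i contributes w_i if α_i > 1, else 0.
α_i > 1 for i ∈ {1, 3, 6}; NE contributions (12, 0, 8, 0, 0, 16), X = 36.
u_4 = (16 − 0) + 0.4·36 = 30.4.

30.4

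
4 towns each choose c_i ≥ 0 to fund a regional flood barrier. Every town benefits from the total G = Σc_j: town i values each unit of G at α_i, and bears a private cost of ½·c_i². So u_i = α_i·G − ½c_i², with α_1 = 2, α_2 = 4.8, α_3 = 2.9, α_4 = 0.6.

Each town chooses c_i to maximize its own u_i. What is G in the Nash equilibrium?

10.3

Town i's FOC: ∂u_i/∂c_i = α_i − c_i = 0, so c_i* = α_i.
NE contributions = (2, 4.8, 2.9, 0.6); G = 10.3.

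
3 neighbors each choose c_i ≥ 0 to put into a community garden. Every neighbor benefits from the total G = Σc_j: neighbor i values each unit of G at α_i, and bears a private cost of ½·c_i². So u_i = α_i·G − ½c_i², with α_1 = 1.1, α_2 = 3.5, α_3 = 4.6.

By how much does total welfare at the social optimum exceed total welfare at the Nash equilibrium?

Neighbor i's FOC: ∂u_i/∂c_i = α_i − c_i = 0, so c_i* = α_i.
NE contributions = (1.1, 3.5, 4.6); G = 9.2.
W^NE = (Σα)·G − ½Σα_i² = 9.2² − ½·34.62 = 67.33.
Planner sets c_i = Σα_j = 9.2 for every i, so G^SO = 3·9.2 = 27.6.
W^SO = (Σα)·G^SO − ½·3·(Σα)² = (3/2)·9.2² = 126.96.
Deadweight loss = W^SO − W^NE = 59.63.

59.63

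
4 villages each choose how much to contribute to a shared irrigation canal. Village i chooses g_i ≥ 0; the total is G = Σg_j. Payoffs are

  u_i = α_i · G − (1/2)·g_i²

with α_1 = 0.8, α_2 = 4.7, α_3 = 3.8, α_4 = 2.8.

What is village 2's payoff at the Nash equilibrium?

Village i's FOC: ∂u_i/∂g_i = α_i − g_i = 0, so g_i* = α_i.
NE contributions = (0.8, 4.7, 3.8, 2.8); G = 12.1.
u_2 = α_2·G − ½·(g_2)² = 4.7·12.1 − ½·4.7² = 45.825.

45.825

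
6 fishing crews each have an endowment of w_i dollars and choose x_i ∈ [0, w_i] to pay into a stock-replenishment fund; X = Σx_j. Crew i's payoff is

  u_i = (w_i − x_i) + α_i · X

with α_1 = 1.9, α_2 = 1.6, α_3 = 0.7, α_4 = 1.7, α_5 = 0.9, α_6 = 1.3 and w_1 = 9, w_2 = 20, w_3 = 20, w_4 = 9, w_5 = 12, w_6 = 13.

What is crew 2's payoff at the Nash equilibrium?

∂u_i/∂x_i = α_i − 1, so crew i contributes w_i if α_i > 1, else 0.
α_i > 1 for i ∈ {1, 2, 4, 6}; NE contributions (9, 20, 0, 9, 0, 13), X = 51.
u_2 = (20 − 20) + 1.6·51 = 81.6.

81.6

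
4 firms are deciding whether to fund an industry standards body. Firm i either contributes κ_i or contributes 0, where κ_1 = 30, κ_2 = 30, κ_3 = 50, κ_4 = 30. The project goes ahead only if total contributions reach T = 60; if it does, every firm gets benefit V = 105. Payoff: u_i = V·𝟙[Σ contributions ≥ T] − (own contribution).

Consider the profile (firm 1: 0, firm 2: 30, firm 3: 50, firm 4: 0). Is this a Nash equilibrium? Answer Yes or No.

Yes

Total = 80 ≥ 60: provided.
Firm 1 (pledges 0, payoff 105): pledging 30 → total 110, payoff 75. No gain.
Firm 2 (pledges 30, payoff 75): dropping to 0 → total 50, payoff 0. No gain.
Firm 3 (pledges 50, payoff 55): dropping to 0 → total 30, payoff 0. No gain.
Firm 4 (pledges 0, payoff 105): pledging 30 → total 110, payoff 75. No gain.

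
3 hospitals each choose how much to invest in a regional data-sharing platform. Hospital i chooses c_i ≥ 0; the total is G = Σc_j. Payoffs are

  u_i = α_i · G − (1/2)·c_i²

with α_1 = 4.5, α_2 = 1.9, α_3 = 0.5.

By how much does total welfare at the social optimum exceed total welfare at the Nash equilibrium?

Hospital i's FOC: ∂u_i/∂c_i = α_i − c_i = 0, so c_i* = α_i.
NE contributions = (4.5, 1.9, 0.5); G = 6.9.
W^NE = (Σα)·G − ½Σα_i² = 6.9² − ½·24.11 = 35.555.
Planner sets c_i = Σα_j = 6.9 for every i, so G^SO = 3·6.9 = 20.7.
W^SO = (Σα)·G^SO − ½·3·(Σα)² = (3/2)·6.9² = 71.415.
Deadweight loss = W^SO − W^NE = 35.86.

35.86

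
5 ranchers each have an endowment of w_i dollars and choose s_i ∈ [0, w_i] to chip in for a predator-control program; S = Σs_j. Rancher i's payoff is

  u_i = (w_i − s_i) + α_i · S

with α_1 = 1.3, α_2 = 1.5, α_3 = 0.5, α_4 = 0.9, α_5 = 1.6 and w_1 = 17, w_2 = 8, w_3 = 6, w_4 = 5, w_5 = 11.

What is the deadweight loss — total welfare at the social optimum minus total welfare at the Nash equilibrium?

52.8

∂u_i/∂s_i = α_i − 1, so rancher i contributes w_i if α_i > 1, else 0.
α_i > 1 for i ∈ {1, 2, 5}; NE contributions (17, 8, 0, 0, 11), S = 36.
W^NE = Σw_i − S^NE + (Σα_i)·S^NE = 47 + 4.8·36 = 219.8.
Planner: ∂(Σu_j)/∂s_i = Σα_j − 1 = 4.8 > 0, so everyone contributes w_i; S^SO = 47, W^SO = 47 + 4.8·47 = 272.6.
Deadweight loss = 52.8.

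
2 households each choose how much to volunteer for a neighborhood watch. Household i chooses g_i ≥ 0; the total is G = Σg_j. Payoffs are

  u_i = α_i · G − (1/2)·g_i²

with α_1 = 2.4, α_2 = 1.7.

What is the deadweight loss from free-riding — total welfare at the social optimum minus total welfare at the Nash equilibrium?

4.325

Household i's FOC: ∂u_i/∂g_i = α_i − g_i = 0, so g_i* = α_i.
NE contributions = (2.4, 1.7); G = 4.1.
W^NE = (Σα)·G − ½Σα_i² = 4.1² − ½·8.65 = 12.485.
Planner sets g_i = Σα_j = 4.1 for every i, so G^SO = 2·4.1 = 8.2.
W^SO = (Σα)·G^SO − ½·2·(Σα)² = (2/2)·4.1² = 16.81.
Deadweight loss = W^SO − W^NE = 4.325.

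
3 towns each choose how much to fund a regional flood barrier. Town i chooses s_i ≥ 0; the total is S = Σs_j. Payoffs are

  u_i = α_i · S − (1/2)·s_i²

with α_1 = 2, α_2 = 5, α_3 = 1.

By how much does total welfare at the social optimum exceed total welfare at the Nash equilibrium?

47

Town i's FOC: ∂u_i/∂s_i = α_i − s_i = 0, so s_i* = α_i.
NE contributions = (2, 5, 1); S = 8.
W^NE = (Σα)·S − ½Σα_i² = 8² − ½·30 = 49.
Planner sets s_i = Σα_j = 8 for every i, so S^SO = 3·8 = 24.
W^SO = (Σα)·S^SO − ½·3·(Σα)² = (3/2)·8² = 96.
Deadweight loss = W^SO − W^NE = 47.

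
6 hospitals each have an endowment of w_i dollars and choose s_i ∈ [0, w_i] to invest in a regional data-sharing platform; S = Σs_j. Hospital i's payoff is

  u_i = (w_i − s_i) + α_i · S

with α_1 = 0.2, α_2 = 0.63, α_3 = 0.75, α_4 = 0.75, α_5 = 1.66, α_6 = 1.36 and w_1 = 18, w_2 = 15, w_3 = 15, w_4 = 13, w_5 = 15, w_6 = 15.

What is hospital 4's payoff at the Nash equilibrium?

35.5

∂u_i/∂s_i = α_i − 1, so hospital i contributes w_i if α_i > 1, else 0.
α_i > 1 for i ∈ {5, 6}; NE contributions (0, 0, 0, 0, 15, 15), S = 30.
u_4 = (13 − 0) + 0.75·30 = 35.5.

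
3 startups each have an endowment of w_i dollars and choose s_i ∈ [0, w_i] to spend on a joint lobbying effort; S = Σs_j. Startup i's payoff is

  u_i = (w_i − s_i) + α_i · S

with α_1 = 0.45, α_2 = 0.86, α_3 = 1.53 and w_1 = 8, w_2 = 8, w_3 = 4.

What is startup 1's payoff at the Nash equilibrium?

∂u_i/∂s_i = α_i − 1, so startup i contributes w_i if α_i > 1, else 0.
α_i > 1 for i ∈ {3}; NE contributions (0, 0, 4), S = 4.
u_1 = (8 − 0) + 0.45·4 = 9.8.

9.8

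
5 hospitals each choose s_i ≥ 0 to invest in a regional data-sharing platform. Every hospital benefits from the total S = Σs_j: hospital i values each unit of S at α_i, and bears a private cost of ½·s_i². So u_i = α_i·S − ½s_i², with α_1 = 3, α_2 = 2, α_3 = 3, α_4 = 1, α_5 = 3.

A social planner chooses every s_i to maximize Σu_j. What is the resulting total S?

60

Planner FOC: ∂(Σu_j)/∂s_i = (Σα_j) − s_i = 0, so s_i^SO = Σα_j = 12 for every i; S^SO = 60.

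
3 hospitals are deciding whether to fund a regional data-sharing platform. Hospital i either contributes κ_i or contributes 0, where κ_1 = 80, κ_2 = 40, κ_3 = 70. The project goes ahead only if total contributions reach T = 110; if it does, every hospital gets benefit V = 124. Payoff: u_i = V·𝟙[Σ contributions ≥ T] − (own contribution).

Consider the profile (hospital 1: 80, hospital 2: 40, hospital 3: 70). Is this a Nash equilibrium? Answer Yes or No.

No

Total = 190 ≥ 110: provided.
Hospital 1 (pledges 80, payoff 44): dropping to 0 → total 110, payoff 124. Profitable deviation.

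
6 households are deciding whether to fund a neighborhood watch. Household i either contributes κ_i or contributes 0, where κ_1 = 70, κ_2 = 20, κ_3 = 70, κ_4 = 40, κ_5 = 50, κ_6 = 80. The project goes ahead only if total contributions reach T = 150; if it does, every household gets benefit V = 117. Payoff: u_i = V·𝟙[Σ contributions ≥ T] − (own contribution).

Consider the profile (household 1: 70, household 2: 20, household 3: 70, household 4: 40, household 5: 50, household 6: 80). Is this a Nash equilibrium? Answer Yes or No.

Total = 330 ≥ 150: provided.
Household 1 (pledges 70, payoff 47): dropping to 0 → total 260, payoff 117. Profitable deviation.

No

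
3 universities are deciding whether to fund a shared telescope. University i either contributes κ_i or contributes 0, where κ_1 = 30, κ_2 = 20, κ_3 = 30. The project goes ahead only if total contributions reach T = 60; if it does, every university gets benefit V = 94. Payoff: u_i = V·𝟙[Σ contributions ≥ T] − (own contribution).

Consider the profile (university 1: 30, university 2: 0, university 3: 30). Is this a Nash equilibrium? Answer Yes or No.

Total = 60 ≥ 60: provided.
University 1 (pledges 30, payoff 64): dropping to 0 → total 30, payoff 0. No gain.
University 2 (pledges 0, payoff 94): pledging 20 → total 80, payoff 74. No gain.
University 3 (pledges 30, payoff 64): dropping to 0 → total 30, payoff 0. No gain.

Yes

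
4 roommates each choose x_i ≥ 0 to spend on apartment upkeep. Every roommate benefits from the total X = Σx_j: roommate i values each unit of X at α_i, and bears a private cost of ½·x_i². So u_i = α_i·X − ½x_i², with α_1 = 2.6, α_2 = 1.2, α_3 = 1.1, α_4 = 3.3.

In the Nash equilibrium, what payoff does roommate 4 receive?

21.615

Roommate i's FOC: ∂u_i/∂x_i = α_i − x_i = 0, so x_i* = α_i.
NE contributions = (2.6, 1.2, 1.1, 3.3); X = 8.2.
u_4 = α_4·X − ½·(x_4)² = 3.3·8.2 − ½·3.3² = 21.615.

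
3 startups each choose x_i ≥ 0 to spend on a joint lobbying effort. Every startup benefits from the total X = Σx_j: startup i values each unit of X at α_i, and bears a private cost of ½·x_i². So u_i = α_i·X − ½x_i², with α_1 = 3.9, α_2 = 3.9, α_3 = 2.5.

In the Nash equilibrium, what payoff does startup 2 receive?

Startup i's FOC: ∂u_i/∂x_i = α_i − x_i = 0, so x_i* = α_i.
NE contributions = (3.9, 3.9, 2.5); X = 10.3.
u_2 = α_2·X − ½·(x_2)² = 3.9·10.3 − ½·3.9² = 32.565.

32.565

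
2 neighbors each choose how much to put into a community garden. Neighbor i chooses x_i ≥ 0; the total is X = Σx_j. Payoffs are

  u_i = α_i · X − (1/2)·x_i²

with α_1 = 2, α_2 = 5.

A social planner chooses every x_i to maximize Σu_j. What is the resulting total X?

14

Planner FOC: ∂(Σu_j)/∂x_i = (Σα_j) − x_i = 0, so x_i^SO = Σα_j = 7 for every i; X^SO = 14.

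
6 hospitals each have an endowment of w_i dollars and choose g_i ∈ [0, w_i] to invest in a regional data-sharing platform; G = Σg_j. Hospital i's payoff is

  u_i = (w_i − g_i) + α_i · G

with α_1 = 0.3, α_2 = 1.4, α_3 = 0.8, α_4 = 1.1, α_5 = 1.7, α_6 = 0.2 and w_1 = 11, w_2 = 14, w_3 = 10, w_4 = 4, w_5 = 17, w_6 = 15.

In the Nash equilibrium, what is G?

∂u_i/∂g_i = α_i − 1, so hospital i contributes w_i if α_i > 1, else 0.
α_i > 1 for i ∈ {2, 4, 5}; NE contributions (0, 14, 0, 4, 17, 0), G = 35.

35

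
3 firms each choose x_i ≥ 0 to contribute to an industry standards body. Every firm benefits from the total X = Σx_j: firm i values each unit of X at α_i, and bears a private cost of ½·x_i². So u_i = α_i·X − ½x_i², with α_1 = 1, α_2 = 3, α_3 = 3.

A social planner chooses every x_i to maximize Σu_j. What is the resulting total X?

21

Planner FOC: ∂(Σu_j)/∂x_i = (Σα_j) − x_i = 0, so x_i^SO = Σα_j = 7 for every i; X^SO = 21.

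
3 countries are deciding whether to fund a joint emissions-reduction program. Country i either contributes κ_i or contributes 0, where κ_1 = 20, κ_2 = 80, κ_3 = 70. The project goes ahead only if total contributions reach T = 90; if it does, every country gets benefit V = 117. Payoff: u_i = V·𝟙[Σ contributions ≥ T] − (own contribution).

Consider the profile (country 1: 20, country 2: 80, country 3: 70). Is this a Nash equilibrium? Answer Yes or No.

Total = 170 ≥ 90: provided.
Country 1 (pledges 20, payoff 97): dropping to 0 → total 150, payoff 117. Profitable deviation.

No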